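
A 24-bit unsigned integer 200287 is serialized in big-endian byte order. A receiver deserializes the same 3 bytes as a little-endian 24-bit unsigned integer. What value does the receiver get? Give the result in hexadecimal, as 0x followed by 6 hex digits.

200287 in 24-bit hexadecimal is 0x030E5F.
Stored big-endian, the bytes at ascending addresses are 03 0E 5F.
Read back as little-endian, the first byte is least significant, giving 0x5F0E03.

0x5F0E03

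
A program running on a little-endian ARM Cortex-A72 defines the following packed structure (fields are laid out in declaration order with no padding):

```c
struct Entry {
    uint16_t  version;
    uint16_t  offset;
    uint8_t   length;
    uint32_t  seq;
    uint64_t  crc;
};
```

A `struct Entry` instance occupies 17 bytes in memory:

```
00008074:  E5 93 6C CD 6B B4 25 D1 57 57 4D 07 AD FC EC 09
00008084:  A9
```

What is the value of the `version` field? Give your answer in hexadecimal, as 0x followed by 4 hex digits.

`version` is the first field, at byte offset 0, occupying 2 bytes.
Bytes at offsets 0..1: E5 93.
In little-endian order the low byte comes first in memory.
Reassemble most-significant byte first: 93 E5 → 0x93E5.

0x93E5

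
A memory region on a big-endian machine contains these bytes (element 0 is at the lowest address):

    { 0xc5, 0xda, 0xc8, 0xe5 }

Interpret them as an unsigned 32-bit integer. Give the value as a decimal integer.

3319449829

Big-endian: lowest address holds the most-significant byte.
The bytes are already most-significant first: 0xC5DAC8E5.
0xC5DAC8E5 = 3319449829.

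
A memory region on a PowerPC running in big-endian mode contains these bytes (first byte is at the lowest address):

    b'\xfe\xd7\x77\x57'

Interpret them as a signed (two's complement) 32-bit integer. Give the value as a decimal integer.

-19433641

In big-endian order the high byte comes first in memory.
The bytes are already most-significant first: 0xFED77757.
Top bit is set, so as a signed 32-bit value this is 0xFED77757 − 2^32 = -19433641.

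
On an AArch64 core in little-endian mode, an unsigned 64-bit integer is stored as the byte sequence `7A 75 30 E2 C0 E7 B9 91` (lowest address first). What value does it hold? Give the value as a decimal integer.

10500678821805585786

Little-endian stores the least-significant byte at the lowest address.
Reassemble most-significant byte first: 91 B9 E7 C0 E2 30 75 7A → 0x91B9E7C0E230757A.
0x91B9E7C0E230757A = 10500678821805585786.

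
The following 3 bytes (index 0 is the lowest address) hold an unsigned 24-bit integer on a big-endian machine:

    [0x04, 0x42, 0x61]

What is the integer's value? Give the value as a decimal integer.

In big-endian order the high byte comes first in memory.
The bytes are already most-significant first: 0x044261.
0x044261 = 279137.

279137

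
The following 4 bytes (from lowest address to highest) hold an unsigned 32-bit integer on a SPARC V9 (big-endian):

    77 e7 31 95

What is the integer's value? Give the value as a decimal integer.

2011640213

In big-endian order the high byte comes first in memory.
The bytes are already most-significant first: 0x77E73195.
0x77E73195 = 2011640213.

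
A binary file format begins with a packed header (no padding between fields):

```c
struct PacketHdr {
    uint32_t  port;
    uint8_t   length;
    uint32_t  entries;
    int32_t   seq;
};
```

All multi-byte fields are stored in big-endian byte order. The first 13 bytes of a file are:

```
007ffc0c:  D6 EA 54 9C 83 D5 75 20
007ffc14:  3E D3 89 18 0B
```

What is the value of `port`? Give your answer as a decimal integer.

`port` is the first field, at byte offset 0, occupying 4 bytes.
Bytes at offsets 0..3: D6 EA 54 9C.
In big-endian order the high byte comes first in memory.
The bytes are already most-significant first: 0xD6EA549C.
0xD6EA549C = 3605681308.

3605681308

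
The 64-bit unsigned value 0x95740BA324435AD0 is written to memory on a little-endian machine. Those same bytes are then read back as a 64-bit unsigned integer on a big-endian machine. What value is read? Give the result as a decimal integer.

15013386132426290325

Stored little-endian, the bytes at ascending addresses are D0 5A 43 24 A3 0B 74 95.
Read back as big-endian, the last byte is least significant, giving 0xD05A4324A30B7495.
0xD05A4324A30B7495 = 15013386132426290325.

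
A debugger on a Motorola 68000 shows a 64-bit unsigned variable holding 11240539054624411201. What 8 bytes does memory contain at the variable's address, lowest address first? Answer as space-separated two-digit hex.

11240539054624411201 in hexadecimal, padded to 64 bits, is 0x9BFE6AB71ACB0E41.
Split into bytes (most-significant first): 9B FE 6A B7 1A CB 0E 41.
In big-endian order the high byte comes first in memory.
So the memory order matches the most-significant-first order: 9B FE 6A B7 1A CB 0E 41.

9B FE 6A B7 1A CB 0E 41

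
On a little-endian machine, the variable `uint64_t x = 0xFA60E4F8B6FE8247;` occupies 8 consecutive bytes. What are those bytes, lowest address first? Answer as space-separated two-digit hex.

47 82 FE B6 F8 E4 60 FA

Split into bytes (most-significant first): FA 60 E4 F8 B6 FE 82 47.
Little-endian: lowest address holds the least-significant byte.
So at ascending addresses the bytes are 47 82 FE B6 F8 E4 60 FA.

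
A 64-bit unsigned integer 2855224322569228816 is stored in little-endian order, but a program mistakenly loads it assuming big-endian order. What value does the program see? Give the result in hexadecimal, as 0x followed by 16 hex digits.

0x1052CBCC64CB9F27

2855224322569228816 in 64-bit hexadecimal is 0x279FCB64CCCB5210.
Stored little-endian, the bytes at ascending addresses are 10 52 CB CC 64 CB 9F 27.
Read back as big-endian, the last byte is least significant, giving 0x1052CBCC64CB9F27.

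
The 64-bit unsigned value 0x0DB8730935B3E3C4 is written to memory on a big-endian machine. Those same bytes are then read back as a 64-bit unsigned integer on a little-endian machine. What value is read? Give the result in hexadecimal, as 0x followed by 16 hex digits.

Stored big-endian, the bytes at ascending addresses are 0D B8 73 09 35 B3 E3 C4.
Read back as little-endian, the first byte is least significant, giving 0xC4E3B3350973B80D.

0xC4E3B3350973B80D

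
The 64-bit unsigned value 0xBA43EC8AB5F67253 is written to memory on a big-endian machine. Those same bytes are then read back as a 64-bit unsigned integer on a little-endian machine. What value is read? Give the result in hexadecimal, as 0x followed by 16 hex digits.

Stored big-endian, the bytes at ascending addresses are BA 43 EC 8A B5 F6 72 53.
Read back as little-endian, the first byte is least significant, giving 0x5372F6B58AEC43BA.

0x5372F6B58AEC43BA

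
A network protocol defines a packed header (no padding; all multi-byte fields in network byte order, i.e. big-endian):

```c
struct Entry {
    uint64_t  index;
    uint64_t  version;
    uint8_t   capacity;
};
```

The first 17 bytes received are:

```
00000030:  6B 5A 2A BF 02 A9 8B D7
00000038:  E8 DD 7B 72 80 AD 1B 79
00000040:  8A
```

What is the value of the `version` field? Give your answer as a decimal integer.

16779703518367652729

`version` follows `index` (8 bytes), so it starts at byte offset 8 and occupies 8 bytes.
Bytes at offsets 8..15: E8 DD 7B 72 80 AD 1B 79.
Big-endian stores the most-significant byte at the lowest address.
The bytes are already most-significant first: 0xE8DD7B7280AD1B79.
0xE8DD7B7280AD1B79 = 16779703518367652729.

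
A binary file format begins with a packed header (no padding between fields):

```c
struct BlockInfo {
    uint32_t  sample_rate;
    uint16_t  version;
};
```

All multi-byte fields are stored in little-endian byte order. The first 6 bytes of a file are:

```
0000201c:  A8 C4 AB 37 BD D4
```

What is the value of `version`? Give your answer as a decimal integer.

`version` follows `sample_rate` (4 bytes), so it starts at byte offset 4 and occupies 2 bytes.
Bytes at offsets 4..5: BD D4.
Little-endian stores the least-significant byte at the lowest address.
Reassemble most-significant byte first: D4 BD → 0xD4BD.
0xD4BD = 54461.

54461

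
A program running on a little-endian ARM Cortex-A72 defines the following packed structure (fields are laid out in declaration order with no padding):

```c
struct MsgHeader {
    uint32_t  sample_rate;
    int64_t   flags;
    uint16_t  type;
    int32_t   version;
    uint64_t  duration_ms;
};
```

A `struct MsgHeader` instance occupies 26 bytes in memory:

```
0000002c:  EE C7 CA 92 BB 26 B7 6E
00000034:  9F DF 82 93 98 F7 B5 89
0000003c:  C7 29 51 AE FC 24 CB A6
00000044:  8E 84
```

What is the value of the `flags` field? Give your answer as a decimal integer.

-7817440127311468869

`flags` follows `sample_rate` (4 bytes), so it starts at byte offset 4 and occupies 8 bytes.
Bytes at offsets 4..11: BB 26 B7 6E 9F DF 82 93.
Little-endian stores the least-significant byte at the lowest address.
Reassemble most-significant byte first: 93 82 DF 9F 6E B7 26 BB → 0x9382DF9F6EB726BB.
Top bit is set, so as a signed 64-bit value this is 0x9382DF9F6EB726BB − 2^64 = -7817440127311468869.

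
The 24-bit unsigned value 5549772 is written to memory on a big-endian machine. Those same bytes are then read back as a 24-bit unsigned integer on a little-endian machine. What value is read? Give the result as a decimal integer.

5549772 in 24-bit hexadecimal is 0x54AECC.
Stored big-endian, the bytes at ascending addresses are 54 AE CC.
Read back as little-endian, the first byte is least significant, giving 0xCCAE54.
0xCCAE54 = 13413972.

13413972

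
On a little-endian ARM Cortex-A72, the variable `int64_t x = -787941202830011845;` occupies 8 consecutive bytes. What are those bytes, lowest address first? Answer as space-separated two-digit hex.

Two's complement of -787941202830011845 in 64 bits: 787941202830011845 = 0x0AEF54596A93ADC5; invert → 0xF510ABA6956C523A; add 1 → 0xF510ABA6956C523B.
Split into bytes (most-significant first): F5 10 AB A6 95 6C 52 3B.
In little-endian order the low byte comes first in memory.
So at ascending addresses the bytes are 3B 52 6C 95 A6 AB 10 F5.

3B 52 6C 95 A6 AB 10 F5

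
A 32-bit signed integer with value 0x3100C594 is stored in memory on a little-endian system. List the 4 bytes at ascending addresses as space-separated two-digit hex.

94 C5 00 31

Split into bytes (most-significant first): 31 00 C5 94.
In little-endian order the low byte comes first in memory.
So at ascending addresses the bytes are 94 C5 00 31.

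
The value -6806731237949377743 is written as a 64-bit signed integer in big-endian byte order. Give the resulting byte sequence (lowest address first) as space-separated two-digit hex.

Two's complement of -6806731237949377743 in 64 bits: 6806731237949377743 = 0x5E765DFF4F870CCF; invert → 0xA189A200B078F330; add 1 → 0xA189A200B078F331.
Split into bytes (most-significant first): A1 89 A2 00 B0 78 F3 31.
In big-endian order the high byte comes first in memory.
So the memory order matches the most-significant-first order: A1 89 A2 00 B0 78 F3 31.

A1 89 A2 00 B0 78 F3 31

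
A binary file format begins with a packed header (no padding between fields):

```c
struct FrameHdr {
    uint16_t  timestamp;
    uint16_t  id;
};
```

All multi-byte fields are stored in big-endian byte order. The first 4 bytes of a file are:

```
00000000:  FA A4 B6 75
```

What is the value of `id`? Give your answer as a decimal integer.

46709

`id` follows `timestamp` (2 bytes), so it starts at byte offset 2 and occupies 2 bytes.
Bytes at offsets 2..3: B6 75.
In big-endian order the high byte comes first in memory.
The bytes are already most-significant first: 0xB675.
0xB675 = 46709.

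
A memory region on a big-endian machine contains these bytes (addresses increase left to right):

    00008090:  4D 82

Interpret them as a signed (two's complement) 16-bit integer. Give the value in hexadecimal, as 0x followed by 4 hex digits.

Big-endian: lowest address holds the most-significant byte.
The bytes are already most-significant first: 0x4D82.

0x4D82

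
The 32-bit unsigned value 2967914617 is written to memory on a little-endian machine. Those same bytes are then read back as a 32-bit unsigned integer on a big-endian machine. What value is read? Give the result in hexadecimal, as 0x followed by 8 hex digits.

0x79C8E6B0

2967914617 in 32-bit hexadecimal is 0xB0E6C879.
Stored little-endian, the bytes at ascending addresses are 79 C8 E6 B0.
Read back as big-endian, the last byte is least significant, giving 0x79C8E6B0.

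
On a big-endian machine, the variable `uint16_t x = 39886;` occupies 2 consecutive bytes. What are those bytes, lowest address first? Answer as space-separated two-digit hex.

39886 in hexadecimal, padded to 16 bits, is 0x9BCE.
Split into bytes (most-significant first): 9B CE.
Big-endian: lowest address holds the most-significant byte.
So the memory order matches the most-significant-first order: 9B CE.

9B CE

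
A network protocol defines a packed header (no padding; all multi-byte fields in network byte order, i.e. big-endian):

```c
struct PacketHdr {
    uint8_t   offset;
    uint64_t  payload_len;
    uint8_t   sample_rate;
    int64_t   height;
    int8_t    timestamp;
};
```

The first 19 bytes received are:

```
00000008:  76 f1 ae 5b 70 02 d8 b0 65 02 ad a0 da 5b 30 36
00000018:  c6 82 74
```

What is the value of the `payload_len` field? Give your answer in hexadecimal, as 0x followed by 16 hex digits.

`payload_len` follows `offset` (1 byte), so it starts at byte offset 1 and occupies 8 bytes.
Bytes at offsets 1..8: F1 AE 5B 70 02 D8 B0 65.
Big-endian stores the most-significant byte at the lowest address.
The bytes are already most-significant first: 0xF1AE5B7002D8B065.

0xF1AE5B7002D8B065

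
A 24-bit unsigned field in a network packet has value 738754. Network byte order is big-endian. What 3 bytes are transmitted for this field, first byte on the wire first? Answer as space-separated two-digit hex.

0B 45 C2

738754 in hexadecimal, padded to 24 bits, is 0x0B45C2.
Split into bytes (most-significant first): 0B 45 C2.
Big-endian stores the most-significant byte at the lowest address.
So the memory order matches the most-significant-first order: 0B 45 C2.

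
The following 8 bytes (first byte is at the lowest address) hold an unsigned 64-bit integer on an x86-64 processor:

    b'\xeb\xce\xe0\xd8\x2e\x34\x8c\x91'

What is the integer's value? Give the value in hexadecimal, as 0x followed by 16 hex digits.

Little-endian stores the least-significant byte at the lowest address.
Reassemble most-significant byte first: 91 8C 34 2E D8 E0 CE EB → 0x918C342ED8E0CEEB.

0x918C342ED8E0CEEB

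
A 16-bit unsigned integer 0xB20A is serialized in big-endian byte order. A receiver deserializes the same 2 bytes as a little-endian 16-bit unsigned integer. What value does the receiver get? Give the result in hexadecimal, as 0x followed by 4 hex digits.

0x0AB2

Stored big-endian, the bytes at ascending addresses are B2 0A.
Read back as little-endian, the first byte is least significant, giving 0x0AB2.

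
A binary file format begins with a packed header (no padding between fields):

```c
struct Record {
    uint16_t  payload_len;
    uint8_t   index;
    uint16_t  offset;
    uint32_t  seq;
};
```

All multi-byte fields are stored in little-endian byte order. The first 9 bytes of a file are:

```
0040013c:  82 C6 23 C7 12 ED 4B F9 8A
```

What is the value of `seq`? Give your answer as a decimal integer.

`seq` follows `payload_len` (2 B), `index` (1 B), `offset` (2 B), so it starts at offset 2 + 1 + 2 = 5 and occupies 4 bytes.
Bytes at offsets 5..8: ED 4B F9 8A.
Little-endian stores the least-significant byte at the lowest address.
Reassemble most-significant byte first: 8A F9 4B ED → 0x8AF94BED.
0x8AF94BED = 2331593709.

2331593709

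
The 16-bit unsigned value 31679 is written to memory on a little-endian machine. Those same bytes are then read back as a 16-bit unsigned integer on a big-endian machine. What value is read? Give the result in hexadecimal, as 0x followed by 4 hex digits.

0xBF7B

31679 in 16-bit hexadecimal is 0x7BBF.
Stored little-endian, the bytes at ascending addresses are BF 7B.
Read back as big-endian, the last byte is least significant, giving 0xBF7B.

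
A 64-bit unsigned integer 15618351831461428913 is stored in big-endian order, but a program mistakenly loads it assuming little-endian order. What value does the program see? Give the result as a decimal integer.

12789753154946777048

15618351831461428913 in 64-bit hexadecimal is 0xD8BF883DBB547EB1.
Stored big-endian, the bytes at ascending addresses are D8 BF 88 3D BB 54 7E B1.
Read back as little-endian, the first byte is least significant, giving 0xB17E54BB3D88BFD8.
0xB17E54BB3D88BFD8 = 12789753154946777048.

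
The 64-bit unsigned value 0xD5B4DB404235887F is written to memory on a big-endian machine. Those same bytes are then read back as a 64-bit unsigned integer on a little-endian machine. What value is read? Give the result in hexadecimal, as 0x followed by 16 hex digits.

0x7F88354240DBB4D5

Stored big-endian, the bytes at ascending addresses are D5 B4 DB 40 42 35 88 7F.
Read back as little-endian, the first byte is least significant, giving 0x7F88354240DBB4D5.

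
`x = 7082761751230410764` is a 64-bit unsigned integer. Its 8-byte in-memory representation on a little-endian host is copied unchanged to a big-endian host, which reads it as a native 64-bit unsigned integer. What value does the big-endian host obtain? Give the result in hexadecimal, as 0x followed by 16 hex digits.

7082761751230410764 in 64-bit hexadecimal is 0x624B064962CFF00C.
Stored little-endian, the bytes at ascending addresses are 0C F0 CF 62 49 06 4B 62.
Read back as big-endian, the last byte is least significant, giving 0x0CF0CF6249064B62.

0x0CF0CF6249064B62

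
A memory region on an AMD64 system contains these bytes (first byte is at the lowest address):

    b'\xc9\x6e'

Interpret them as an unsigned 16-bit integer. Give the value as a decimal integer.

In little-endian order the low byte comes first in memory.
Reassemble most-significant byte first: 6E C9 → 0x6EC9.
0x6EC9 = 28361.

28361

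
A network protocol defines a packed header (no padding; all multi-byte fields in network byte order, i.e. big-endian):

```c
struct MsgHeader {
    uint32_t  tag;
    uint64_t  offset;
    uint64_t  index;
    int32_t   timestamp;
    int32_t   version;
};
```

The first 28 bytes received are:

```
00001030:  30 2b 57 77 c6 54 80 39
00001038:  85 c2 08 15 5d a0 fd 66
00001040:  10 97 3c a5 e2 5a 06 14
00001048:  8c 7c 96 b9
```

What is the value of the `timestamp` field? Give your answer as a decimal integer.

-497416684

`timestamp` follows `tag` (4 B), `offset` (8 B), `index` (8 B), so it starts at offset 4 + 8 + 8 = 20 and occupies 4 bytes.
Bytes at offsets 20..23: E2 5A 06 14.
Big-endian stores the most-significant byte at the lowest address.
The bytes are already most-significant first: 0xE25A0614.
Top bit is set, so as a signed 32-bit value this is 0xE25A0614 − 2^32 = -497416684.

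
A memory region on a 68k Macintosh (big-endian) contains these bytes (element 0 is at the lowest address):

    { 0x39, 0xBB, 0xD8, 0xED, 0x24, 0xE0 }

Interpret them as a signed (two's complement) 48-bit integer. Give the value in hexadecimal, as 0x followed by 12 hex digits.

Big-endian: lowest address holds the most-significant byte.
The bytes are already most-significant first: 0x39BBD8ED24E0.

0x39BBD8ED24E0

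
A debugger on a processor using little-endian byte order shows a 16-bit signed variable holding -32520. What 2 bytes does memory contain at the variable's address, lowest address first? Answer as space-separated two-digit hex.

F8 80

Two's complement of -32520 in 16 bits: 32520 = 0x7F08; invert → 0x80F7; add 1 → 0x80F8.
Split into bytes (most-significant first): 80 F8.
Little-endian: lowest address holds the least-significant byte.
So at ascending addresses the bytes are F8 80.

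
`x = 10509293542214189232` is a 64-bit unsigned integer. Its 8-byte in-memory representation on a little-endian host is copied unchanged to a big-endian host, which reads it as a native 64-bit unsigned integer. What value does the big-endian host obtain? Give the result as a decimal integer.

10509293542214189232 in 64-bit hexadecimal is 0x91D882CBC7FBC0B0.
Stored little-endian, the bytes at ascending addresses are B0 C0 FB C7 CB 82 D8 91.
Read back as big-endian, the last byte is least significant, giving 0xB0C0FBC7CB82D891.
0xB0C0FBC7CB82D891 = 12736456581735176337.

12736456581735176337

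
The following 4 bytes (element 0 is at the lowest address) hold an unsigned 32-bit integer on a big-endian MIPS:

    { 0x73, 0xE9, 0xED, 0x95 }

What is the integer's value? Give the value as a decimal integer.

1944710549

Big-endian: lowest address holds the most-significant byte.
The bytes are already most-significant first: 0x73E9ED95.
0x73E9ED95 = 1944710549.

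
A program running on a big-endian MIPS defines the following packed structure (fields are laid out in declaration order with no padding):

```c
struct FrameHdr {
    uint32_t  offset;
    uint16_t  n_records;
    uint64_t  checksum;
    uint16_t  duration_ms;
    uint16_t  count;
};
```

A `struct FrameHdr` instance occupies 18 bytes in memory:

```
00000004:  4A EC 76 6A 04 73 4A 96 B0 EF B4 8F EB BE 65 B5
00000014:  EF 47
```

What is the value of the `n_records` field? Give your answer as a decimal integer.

1139

`n_records` follows `offset` (4 bytes), so it starts at byte offset 4 and occupies 2 bytes.
Bytes at offsets 4..5: 04 73.
In big-endian order the high byte comes first in memory.
The bytes are already most-significant first: 0x0473.
0x0473 = 1139.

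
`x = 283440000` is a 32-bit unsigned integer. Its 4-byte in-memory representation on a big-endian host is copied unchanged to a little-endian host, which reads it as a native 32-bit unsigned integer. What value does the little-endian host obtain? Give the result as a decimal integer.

2163467280

283440000 in 32-bit hexadecimal is 0x10E4F380.
Stored big-endian, the bytes at ascending addresses are 10 E4 F3 80.
Read back as little-endian, the first byte is least significant, giving 0x80F3E410.
0x80F3E410 = 2163467280.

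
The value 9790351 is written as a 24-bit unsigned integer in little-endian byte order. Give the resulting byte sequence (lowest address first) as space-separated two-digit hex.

9790351 in hexadecimal, padded to 24 bits, is 0x95638F.
Split into bytes (most-significant first): 95 63 8F.
Little-endian: lowest address holds the least-significant byte.
So at ascending addresses the bytes are 8F 63 95.

8F 63 95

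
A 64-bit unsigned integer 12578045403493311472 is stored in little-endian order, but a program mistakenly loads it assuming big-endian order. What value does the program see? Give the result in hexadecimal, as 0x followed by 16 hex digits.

12578045403493311472 in 64-bit hexadecimal is 0xAE8E31A733F423F0.
Stored little-endian, the bytes at ascending addresses are F0 23 F4 33 A7 31 8E AE.
Read back as big-endian, the last byte is least significant, giving 0xF023F433A7318EAE.

0xF023F433A7318EAE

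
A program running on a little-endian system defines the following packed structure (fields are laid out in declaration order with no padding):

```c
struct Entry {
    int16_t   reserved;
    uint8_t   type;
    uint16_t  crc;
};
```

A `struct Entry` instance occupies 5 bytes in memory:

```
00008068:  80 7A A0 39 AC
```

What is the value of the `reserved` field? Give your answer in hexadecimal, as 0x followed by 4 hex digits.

`reserved` is the first field, at byte offset 0, occupying 2 bytes.
Bytes at offsets 0..1: 80 7A.
In little-endian order the low byte comes first in memory.
Reassemble most-significant byte first: 7A 80 → 0x7A80.

0x7A80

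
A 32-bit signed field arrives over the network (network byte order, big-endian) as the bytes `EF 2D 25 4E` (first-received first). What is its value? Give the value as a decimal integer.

-282254002

Big-endian stores the most-significant byte at the lowest address.
The bytes are already most-significant first: 0xEF2D254E.
Top bit is set, so as a signed 32-bit value this is 0xEF2D254E − 2^32 = -282254002.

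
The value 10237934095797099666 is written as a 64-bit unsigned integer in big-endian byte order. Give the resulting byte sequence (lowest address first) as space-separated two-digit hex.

10237934095797099666 in hexadecimal, padded to 64 bits, is 0x8E1472D135D89C92.
Split into bytes (most-significant first): 8E 14 72 D1 35 D8 9C 92.
Big-endian stores the most-significant byte at the lowest address.
So the memory order matches the most-significant-first order: 8E 14 72 D1 35 D8 9C 92.

8E 14 72 D1 35 D8 9C 92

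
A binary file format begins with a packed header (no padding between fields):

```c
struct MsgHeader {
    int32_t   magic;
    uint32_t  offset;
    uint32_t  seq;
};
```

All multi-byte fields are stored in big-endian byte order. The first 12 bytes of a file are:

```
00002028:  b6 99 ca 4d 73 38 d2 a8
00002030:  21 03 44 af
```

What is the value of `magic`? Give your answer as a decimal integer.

-1231435187

`magic` is the first field, at byte offset 0, occupying 4 bytes.
Bytes at offsets 0..3: B6 99 CA 4D.
In big-endian order the high byte comes first in memory.
The bytes are already most-significant first: 0xB699CA4D.
Top bit is set, so as a signed 32-bit value this is 0xB699CA4D − 2^32 = -1231435187.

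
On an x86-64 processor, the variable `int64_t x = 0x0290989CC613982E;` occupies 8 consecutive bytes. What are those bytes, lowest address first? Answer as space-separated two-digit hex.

Split into bytes (most-significant first): 02 90 98 9C C6 13 98 2E.
In little-endian order the low byte comes first in memory.
So at ascending addresses the bytes are 2E 98 13 C6 9C 98 90 02.

2E 98 13 C6 9C 98 90 02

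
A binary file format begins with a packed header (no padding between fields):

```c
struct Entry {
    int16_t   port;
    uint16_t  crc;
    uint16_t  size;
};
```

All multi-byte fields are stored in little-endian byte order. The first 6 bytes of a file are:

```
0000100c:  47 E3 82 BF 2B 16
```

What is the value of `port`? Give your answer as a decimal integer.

`port` is the first field, at byte offset 0, occupying 2 bytes.
Bytes at offsets 0..1: 47 E3.
Little-endian stores the least-significant byte at the lowest address.
Reassemble most-significant byte first: E3 47 → 0xE347.
Top bit is set, so as a signed 16-bit value this is 0xE347 − 2^16 = -7353.

-7353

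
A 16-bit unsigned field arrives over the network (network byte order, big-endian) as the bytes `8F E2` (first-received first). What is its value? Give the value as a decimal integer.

36834

Big-endian stores the most-significant byte at the lowest address.
The bytes are already most-significant first: 0x8FE2.
0x8FE2 = 36834.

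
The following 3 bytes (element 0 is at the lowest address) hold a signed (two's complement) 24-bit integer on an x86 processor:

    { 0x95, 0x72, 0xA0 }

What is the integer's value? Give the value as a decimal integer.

Little-endian stores the least-significant byte at the lowest address.
Reassemble most-significant byte first: A0 72 95 → 0xA07295.
Top bit is set, so as a signed 24-bit value this is 0xA07295 − 2^24 = -6262123.

-6262123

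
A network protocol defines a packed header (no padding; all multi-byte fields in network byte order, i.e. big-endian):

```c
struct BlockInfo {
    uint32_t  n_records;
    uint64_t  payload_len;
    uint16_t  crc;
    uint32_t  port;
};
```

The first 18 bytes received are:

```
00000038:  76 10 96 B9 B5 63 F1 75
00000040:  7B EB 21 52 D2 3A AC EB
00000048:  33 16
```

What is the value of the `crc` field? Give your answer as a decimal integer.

`crc` follows `n_records` (4 B), `payload_len` (8 B), so it starts at offset 4 + 8 = 12 and occupies 2 bytes.
Bytes at offsets 12..13: D2 3A.
In big-endian order the high byte comes first in memory.
The bytes are already most-significant first: 0xD23A.
0xD23A = 53818.

53818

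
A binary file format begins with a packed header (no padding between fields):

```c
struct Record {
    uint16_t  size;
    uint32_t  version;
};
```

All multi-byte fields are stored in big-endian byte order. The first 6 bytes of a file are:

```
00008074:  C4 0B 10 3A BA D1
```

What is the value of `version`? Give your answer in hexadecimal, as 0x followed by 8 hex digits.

`version` follows `size` (2 bytes), so it starts at byte offset 2 and occupies 4 bytes.
Bytes at offsets 2..5: 10 3A BA D1.
In big-endian order the high byte comes first in memory.
The bytes are already most-significant first: 0x103ABAD1.

0x103ABAD1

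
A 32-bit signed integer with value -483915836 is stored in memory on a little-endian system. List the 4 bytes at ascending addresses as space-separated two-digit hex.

C4 07 28 E3

Two's complement of -483915836 in 32 bits: 483915836 = 0x1CD7F83C; invert → 0xE32807C3; add 1 → 0xE32807C4.
Split into bytes (most-significant first): E3 28 07 C4.
Little-endian: lowest address holds the least-significant byte.
So at ascending addresses the bytes are C4 07 28 E3.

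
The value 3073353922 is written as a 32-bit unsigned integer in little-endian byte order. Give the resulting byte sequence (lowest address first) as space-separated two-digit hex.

3073353922 in hexadecimal, padded to 32 bits, is 0xB72FA8C2.
Split into bytes (most-significant first): B7 2F A8 C2.
Little-endian stores the least-significant byte at the lowest address.
So at ascending addresses the bytes are C2 A8 2F B7.

C2 A8 2F B7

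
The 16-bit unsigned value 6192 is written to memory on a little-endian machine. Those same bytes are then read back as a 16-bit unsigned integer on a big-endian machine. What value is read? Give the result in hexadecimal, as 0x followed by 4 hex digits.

0x3018

6192 in 16-bit hexadecimal is 0x1830.
Stored little-endian, the bytes at ascending addresses are 30 18.
Read back as big-endian, the last byte is least significant, giving 0x3018.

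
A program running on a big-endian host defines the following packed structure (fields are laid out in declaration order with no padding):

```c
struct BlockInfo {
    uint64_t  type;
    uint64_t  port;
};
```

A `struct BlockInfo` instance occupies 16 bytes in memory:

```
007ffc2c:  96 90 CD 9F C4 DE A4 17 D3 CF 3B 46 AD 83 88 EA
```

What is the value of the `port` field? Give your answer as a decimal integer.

15262482836926728426

`port` follows `type` (8 bytes), so it starts at byte offset 8 and occupies 8 bytes.
Bytes at offsets 8..15: D3 CF 3B 46 AD 83 88 EA.
Big-endian: lowest address holds the most-significant byte.
The bytes are already most-significant first: 0xD3CF3B46AD8388EA.
0xD3CF3B46AD8388EA = 15262482836926728426.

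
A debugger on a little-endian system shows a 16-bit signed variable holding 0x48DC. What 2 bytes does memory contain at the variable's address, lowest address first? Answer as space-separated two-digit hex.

Split into bytes (most-significant first): 48 DC.
Little-endian: lowest address holds the least-significant byte.
So at ascending addresses the bytes are DC 48.

DC 48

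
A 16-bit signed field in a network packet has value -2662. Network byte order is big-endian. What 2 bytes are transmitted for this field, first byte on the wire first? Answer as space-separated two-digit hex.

Two's complement of -2662 in 16 bits: 2662 = 0x0A66; invert → 0xF599; add 1 → 0xF59A.
Split into bytes (most-significant first): F5 9A.
In big-endian order the high byte comes first in memory.
So the memory order matches the most-significant-first order: F5 9A.

F5 9A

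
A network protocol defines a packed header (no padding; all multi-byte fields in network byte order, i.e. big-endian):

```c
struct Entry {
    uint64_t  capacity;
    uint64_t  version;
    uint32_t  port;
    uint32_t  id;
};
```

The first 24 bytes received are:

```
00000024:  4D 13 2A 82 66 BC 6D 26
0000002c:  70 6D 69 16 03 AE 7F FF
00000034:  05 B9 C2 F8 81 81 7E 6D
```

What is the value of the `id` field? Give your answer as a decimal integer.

2172747373

`id` follows `capacity` (8 B), `version` (8 B), `port` (4 B), so it starts at offset 8 + 8 + 4 = 20 and occupies 4 bytes.
Bytes at offsets 20..23: 81 81 7E 6D.
Big-endian: lowest address holds the most-significant byte.
The bytes are already most-significant first: 0x81817E6D.
0x81817E6D = 2172747373.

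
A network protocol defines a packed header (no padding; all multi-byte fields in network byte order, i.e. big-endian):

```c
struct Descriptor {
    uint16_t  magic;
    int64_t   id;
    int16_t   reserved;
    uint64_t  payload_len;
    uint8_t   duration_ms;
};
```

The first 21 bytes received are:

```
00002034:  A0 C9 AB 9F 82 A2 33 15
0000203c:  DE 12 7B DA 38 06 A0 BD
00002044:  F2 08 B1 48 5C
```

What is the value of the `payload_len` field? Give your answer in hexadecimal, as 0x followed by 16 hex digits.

`payload_len` follows `magic` (2 B), `id` (8 B), `reserved` (2 B), so it starts at offset 2 + 8 + 2 = 12 and occupies 8 bytes.
Bytes at offsets 12..19: 38 06 A0 BD F2 08 B1 48.
Big-endian stores the most-significant byte at the lowest address.
The bytes are already most-significant first: 0x3806A0BDF208B148.

0x3806A0BDF208B148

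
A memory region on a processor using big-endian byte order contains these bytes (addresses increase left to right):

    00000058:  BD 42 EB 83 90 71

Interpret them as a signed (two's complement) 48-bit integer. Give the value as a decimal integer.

-73379859951503

Big-endian: lowest address holds the most-significant byte.
The bytes are already most-significant first: 0xBD42EB839071.
Top bit is set, so as a signed 48-bit value this is 0xBD42EB839071 − 2^48 = -73379859951503.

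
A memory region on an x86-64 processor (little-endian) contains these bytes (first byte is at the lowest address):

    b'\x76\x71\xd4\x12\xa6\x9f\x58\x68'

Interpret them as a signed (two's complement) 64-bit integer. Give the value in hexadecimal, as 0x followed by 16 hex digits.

0x68589FA612D47176

Little-endian stores the least-significant byte at the lowest address.
Reassemble most-significant byte first: 68 58 9F A6 12 D4 71 76 → 0x68589FA612D47176.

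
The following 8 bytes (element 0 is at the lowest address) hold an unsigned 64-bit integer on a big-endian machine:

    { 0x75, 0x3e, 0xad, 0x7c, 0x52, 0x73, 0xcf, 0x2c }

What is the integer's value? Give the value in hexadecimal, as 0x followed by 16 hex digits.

0x753EAD7C5273CF2C

Big-endian: lowest address holds the most-significant byte.
The bytes are already most-significant first: 0x753EAD7C5273CF2C.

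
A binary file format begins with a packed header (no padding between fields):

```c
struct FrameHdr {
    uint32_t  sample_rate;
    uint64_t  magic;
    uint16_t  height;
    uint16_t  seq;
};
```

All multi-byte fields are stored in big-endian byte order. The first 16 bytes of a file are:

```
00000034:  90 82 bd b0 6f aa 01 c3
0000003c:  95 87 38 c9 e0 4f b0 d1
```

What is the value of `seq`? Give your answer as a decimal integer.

`seq` follows `sample_rate` (4 B), `magic` (8 B), `height` (2 B), so it starts at offset 4 + 8 + 2 = 14 and occupies 2 bytes.
Bytes at offsets 14..15: B0 D1.
Big-endian: lowest address holds the most-significant byte.
The bytes are already most-significant first: 0xB0D1.
0xB0D1 = 45265.

45265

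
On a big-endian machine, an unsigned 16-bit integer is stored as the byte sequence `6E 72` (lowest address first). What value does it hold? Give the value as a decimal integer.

28274

Big-endian: lowest address holds the most-significant byte.
The bytes are already most-significant first: 0x6E72.
0x6E72 = 28274.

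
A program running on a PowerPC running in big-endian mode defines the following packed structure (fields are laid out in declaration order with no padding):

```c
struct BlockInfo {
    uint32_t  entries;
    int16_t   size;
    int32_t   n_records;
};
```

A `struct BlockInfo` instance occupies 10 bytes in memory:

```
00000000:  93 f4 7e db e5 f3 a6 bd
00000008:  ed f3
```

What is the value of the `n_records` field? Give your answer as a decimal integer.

`n_records` follows `entries` (4 B), `size` (2 B), so it starts at offset 4 + 2 = 6 and occupies 4 bytes.
Bytes at offsets 6..9: A6 BD ED F3.
In big-endian order the high byte comes first in memory.
The bytes are already most-significant first: 0xA6BDEDF3.
Top bit is set, so as a signed 32-bit value this is 0xA6BDEDF3 − 2^32 = -1497502221.

-1497502221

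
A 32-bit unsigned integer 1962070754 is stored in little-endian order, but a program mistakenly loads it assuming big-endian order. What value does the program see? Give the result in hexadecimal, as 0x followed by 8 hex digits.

0xE2D2F274

1962070754 in 32-bit hexadecimal is 0x74F2D2E2.
Stored little-endian, the bytes at ascending addresses are E2 D2 F2 74.
Read back as big-endian, the last byte is least significant, giving 0xE2D2F274.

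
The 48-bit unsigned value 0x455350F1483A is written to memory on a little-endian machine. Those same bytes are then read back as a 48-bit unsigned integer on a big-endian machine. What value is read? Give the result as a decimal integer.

64084960629573

Stored little-endian, the bytes at ascending addresses are 3A 48 F1 50 53 45.
Read back as big-endian, the last byte is least significant, giving 0x3A48F1505345.
0x3A48F1505345 = 64084960629573.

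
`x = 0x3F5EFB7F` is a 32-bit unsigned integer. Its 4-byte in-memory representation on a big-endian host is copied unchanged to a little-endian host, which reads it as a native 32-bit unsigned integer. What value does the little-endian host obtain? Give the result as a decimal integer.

Stored big-endian, the bytes at ascending addresses are 3F 5E FB 7F.
Read back as little-endian, the first byte is least significant, giving 0x7FFB5E3F.
0x7FFB5E3F = 2147180095.

2147180095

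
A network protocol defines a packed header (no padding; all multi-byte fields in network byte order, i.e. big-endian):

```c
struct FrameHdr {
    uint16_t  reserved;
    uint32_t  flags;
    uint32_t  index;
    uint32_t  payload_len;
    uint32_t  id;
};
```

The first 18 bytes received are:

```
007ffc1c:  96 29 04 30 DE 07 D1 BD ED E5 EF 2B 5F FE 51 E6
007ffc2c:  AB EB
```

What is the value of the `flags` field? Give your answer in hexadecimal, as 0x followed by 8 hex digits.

0x0430DE07

`flags` follows `reserved` (2 bytes), so it starts at byte offset 2 and occupies 4 bytes.
Bytes at offsets 2..5: 04 30 DE 07.
In big-endian order the high byte comes first in memory.
The bytes are already most-significant first: 0x0430DE07.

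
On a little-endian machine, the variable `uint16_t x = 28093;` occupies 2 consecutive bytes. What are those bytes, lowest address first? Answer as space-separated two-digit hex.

28093 in hexadecimal, padded to 16 bits, is 0x6DBD.
Split into bytes (most-significant first): 6D BD.
Little-endian: lowest address holds the least-significant byte.
So at ascending addresses the bytes are BD 6D.

BD 6D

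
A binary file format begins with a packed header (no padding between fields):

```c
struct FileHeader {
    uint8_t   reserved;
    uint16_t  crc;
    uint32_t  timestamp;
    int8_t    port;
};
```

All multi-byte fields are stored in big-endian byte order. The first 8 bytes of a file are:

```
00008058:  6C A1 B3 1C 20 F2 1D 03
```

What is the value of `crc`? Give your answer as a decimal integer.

41395

`crc` follows `reserved` (1 byte), so it starts at byte offset 1 and occupies 2 bytes.
Bytes at offsets 1..2: A1 B3.
Big-endian: lowest address holds the most-significant byte.
The bytes are already most-significant first: 0xA1B3.
0xA1B3 = 41395.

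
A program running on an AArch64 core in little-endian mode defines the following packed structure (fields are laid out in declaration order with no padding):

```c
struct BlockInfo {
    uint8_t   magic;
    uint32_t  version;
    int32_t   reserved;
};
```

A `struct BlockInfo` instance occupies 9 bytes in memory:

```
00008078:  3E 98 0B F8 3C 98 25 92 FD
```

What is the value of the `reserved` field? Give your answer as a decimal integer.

-40753768

`reserved` follows `magic` (1 B), `version` (4 B), so it starts at offset 1 + 4 = 5 and occupies 4 bytes.
Bytes at offsets 5..8: 98 25 92 FD.
Little-endian: lowest address holds the least-significant byte.
Reassemble most-significant byte first: FD 92 25 98 → 0xFD922598.
Top bit is set, so as a signed 32-bit value this is 0xFD922598 − 2^32 = -40753768.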